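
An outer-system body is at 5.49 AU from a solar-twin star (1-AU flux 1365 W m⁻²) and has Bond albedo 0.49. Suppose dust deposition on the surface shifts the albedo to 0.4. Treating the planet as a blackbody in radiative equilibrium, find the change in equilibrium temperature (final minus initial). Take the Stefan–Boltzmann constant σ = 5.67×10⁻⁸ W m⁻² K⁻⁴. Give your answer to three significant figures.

4.17 K

Irradiance scales as 1/d², so S = 1365 W m⁻² × (1/5.49)² = 45.29 W m⁻².
Before: T₁ = [45.29·0.51/(4σ)]^(1/4) = 100.5 K.
With α = 0.4, T₂ = 104.6 K.
ΔT = T₂ − T₁ = 4.166 K.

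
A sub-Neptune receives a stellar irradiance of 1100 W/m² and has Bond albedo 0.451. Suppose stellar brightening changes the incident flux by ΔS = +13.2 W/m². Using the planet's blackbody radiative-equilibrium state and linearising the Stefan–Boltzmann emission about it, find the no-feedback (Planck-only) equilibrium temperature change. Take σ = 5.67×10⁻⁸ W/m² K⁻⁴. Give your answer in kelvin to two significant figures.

0.68 kelvin

Reference equilibrium: T_e = [S(1−α)/(4σ)]^(1/4) = 227.2 K.
TOA radiative forcing: ΔF = (1−α)ΔS/4 = 0.549·(+13.2)/4 = 1.812 W/m².
Planck response: λ_P = 4σT_e³ = 4·5.67×10⁻⁸·(227.2)³ = 2.658 W/m²/K.
ΔT₀ = ΔF/λ_P = 1.812/2.658 = 0.681 K.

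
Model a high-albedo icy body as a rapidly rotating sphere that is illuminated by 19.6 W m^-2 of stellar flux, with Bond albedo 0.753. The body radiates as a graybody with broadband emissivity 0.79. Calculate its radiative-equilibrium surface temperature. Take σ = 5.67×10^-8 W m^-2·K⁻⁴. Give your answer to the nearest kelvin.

72 K

Absorbed flux (global mean): S(1−α)/4 = 19.60·0.247/4 = 1.210 W m^-2.
Equating to εσT⁴ with ε = 0.79: T = (1.210/0.79σ)^(1/4) = 72.10 K.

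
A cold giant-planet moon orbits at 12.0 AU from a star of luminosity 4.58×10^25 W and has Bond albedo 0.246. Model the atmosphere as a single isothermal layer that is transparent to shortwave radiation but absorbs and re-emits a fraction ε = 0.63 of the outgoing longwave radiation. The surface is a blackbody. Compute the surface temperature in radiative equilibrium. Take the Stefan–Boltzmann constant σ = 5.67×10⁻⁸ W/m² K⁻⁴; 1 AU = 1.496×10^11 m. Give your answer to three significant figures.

48.4 K

d = 12.0 × 1.496×10^11 m = 1.795×10^12 m.
Spreading L over a sphere of radius d: S = 4.58×10^25/(4π·1.80×10^12²) = 1.131 W/m².
At the top of the atmosphere, σT_e⁴ = S(1−α)/4 = 0.2132 W/m², giving T_e = 44.03 K.
Surface balance with a leaky layer gives σT_s⁴ = σT_e⁴·2/(2−ε), so T_s = T_e·[2/(2−0.63)]^(1/4) = 48.40 K.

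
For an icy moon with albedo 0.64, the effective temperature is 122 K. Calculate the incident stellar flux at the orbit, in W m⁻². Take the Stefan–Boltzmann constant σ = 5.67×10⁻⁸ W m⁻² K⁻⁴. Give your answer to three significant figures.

From S(1−α)/4 = σT⁴: S = 4σT⁴/(1−α).
The emitted flux is σT⁴ = 12.56 W m⁻².
So S = 4×12.56/(1−0.64) = 139.6 W m⁻².

140 W m⁻²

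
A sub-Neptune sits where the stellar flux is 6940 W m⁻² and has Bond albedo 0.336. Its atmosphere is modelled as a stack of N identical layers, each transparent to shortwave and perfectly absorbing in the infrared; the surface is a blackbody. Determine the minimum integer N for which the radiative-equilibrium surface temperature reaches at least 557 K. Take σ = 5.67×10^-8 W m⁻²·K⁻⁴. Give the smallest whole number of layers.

4

Top-of-atmosphere balance: σT_e⁴ = S(1−α)/4 = 1152 W m⁻² → T_e = 377.5 K.
Need (N+1)T_e⁴ ≥ T_s⁴, i.e. N+1 ≥ (557/377.5)⁴ = 4.737.
So N ≥ 3.737; the smallest integer is N = 4.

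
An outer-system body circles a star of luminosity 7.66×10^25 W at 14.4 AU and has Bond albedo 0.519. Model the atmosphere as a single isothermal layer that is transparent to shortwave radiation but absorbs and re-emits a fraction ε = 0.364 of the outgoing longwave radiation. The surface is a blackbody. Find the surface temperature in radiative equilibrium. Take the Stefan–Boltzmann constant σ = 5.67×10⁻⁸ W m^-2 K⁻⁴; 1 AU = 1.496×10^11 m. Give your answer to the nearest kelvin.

43 K

d = 14.4 × 1.496×10^11 m = 2.154×10^12 m.
Spreading L over a sphere of radius d: S = 7.66×10^25/(4π·2.15×10^12²) = 1.314 W m^-2.
Effective emission temperature (TOA balance): σT_e⁴ = S(1−α)/4 = 0.1579 W m^-2 → T_e = 40.85 K.
Surface balance with a leaky layer gives σT_s⁴ = σT_e⁴·2/(2−ε), so T_s = T_e·[2/(2−0.364)]^(1/4) = 42.96 K.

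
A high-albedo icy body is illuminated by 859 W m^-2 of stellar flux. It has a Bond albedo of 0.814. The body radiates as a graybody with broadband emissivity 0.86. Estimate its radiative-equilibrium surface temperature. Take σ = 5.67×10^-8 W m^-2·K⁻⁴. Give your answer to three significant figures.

The planet absorbs (1−α)S over its disc πR² and re-emits over 4πR², so the mean absorbed flux is (1−0.814)·859.0/4 = 39.94 W m^-2.
Equating to εσT⁴ with ε = 0.86: T = (39.94/0.86σ)^(1/4) = 169.2 K.

169 K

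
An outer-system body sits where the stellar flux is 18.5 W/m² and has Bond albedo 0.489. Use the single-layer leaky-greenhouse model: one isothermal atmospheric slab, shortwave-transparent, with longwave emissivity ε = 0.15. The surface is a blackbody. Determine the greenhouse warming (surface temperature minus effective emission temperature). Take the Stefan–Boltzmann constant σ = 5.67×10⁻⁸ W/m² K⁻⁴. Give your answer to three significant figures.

Effective emission temperature (TOA balance): σT_e⁴ = S(1−α)/4 = 2.363 W/m² → T_e = 80.35 K.
For a single slab of emissivity ε, T_s⁴ = 2T_e⁴/(2−ε); thus T_s = 80.35·(1.081)^(1/4) = 81.93 K.
T_s − T_e = 81.93 − 80.35 = 1.581 K.

1.58 kelvin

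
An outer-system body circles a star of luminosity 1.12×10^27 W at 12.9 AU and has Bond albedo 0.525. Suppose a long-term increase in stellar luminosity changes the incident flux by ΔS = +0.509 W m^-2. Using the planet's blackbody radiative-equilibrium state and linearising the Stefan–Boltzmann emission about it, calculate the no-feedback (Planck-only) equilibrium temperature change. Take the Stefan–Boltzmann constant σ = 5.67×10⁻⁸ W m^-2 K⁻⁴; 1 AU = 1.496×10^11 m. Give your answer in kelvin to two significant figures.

d = 12.9 × 1.496×10^11 m = 1.930×10^12 m.
S = L/(4πd²) = 23.93 W m^-2.
The baseline emission temperature is T_e = 84.14 K.
ΔF = Δ[S(1−α)]/4 = (1−0.525)·+0.509/4 = 0.06044 W m^-2.
Planck response: λ_P = 4σT_e³ = 4·5.67×10⁻⁸·(84.14)³ = 0.1351 W m^-2/K.
Hence the no-feedback warming is ΔF/(4σT_e³) = 0.447 K.

0.45 K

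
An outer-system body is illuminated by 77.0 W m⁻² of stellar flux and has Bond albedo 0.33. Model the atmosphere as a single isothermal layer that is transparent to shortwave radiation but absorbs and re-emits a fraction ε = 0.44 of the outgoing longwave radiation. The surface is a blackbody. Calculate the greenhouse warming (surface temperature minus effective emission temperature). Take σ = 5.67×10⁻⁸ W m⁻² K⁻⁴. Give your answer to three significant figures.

7.87 K

At the top of the atmosphere, σT_e⁴ = S(1−α)/4 = 12.90 W m⁻², giving T_e = 122.8 K.
The surface balance (absorbed SW + ε·downward IR = σT_s⁴) with T_a⁴ = T_s⁴/2 reduces to T_s = T_e·[2/(2−ε)]^¼ = 130.7 K.
The atmosphere warms the surface by 7.870 K.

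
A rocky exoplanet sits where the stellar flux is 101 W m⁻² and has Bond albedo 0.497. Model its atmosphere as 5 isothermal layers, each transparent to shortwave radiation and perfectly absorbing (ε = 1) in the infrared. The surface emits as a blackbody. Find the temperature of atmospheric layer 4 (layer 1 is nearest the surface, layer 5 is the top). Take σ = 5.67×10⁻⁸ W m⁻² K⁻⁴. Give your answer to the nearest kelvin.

145 K

OLR = S(1−α)/4 = 12.70 W m⁻²; the top layer radiates at T_e = 122.3 K.
Each opaque layer satisfies 2T_j⁴ = T_{j−1}⁴ + T_{j+1}⁴, giving T_k⁴ = (N+1−k)T_e⁴.
T_4 = (2)^(1/4)·122.3 = 145.5 K.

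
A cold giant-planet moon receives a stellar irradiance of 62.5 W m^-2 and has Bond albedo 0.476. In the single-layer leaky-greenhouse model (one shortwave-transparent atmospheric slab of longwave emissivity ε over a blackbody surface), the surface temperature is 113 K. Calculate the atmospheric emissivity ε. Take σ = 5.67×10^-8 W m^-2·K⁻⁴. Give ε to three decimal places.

Effective temperature: T_e = [S(1−α)/(4σ)]^(1/4) = 109.6 K.
Since (2−ε)/2 = (T_e/T_s)⁴ = 0.8856, ε = 0.2287.

0.229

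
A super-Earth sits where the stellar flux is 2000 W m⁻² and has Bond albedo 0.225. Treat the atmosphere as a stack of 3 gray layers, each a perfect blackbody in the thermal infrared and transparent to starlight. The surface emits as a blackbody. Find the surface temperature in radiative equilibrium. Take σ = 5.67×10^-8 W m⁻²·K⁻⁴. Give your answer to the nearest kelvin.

Top-of-atmosphere balance: σT_e⁴ = S(1−α)/4 = 387.5 W m⁻² → T_e = 287.5 K.
Layer-by-layer balance gives σT_s⁴ = (N+1)σT_e⁴, so T_s = 4^¼·287.5 = 406.6 K.

407 K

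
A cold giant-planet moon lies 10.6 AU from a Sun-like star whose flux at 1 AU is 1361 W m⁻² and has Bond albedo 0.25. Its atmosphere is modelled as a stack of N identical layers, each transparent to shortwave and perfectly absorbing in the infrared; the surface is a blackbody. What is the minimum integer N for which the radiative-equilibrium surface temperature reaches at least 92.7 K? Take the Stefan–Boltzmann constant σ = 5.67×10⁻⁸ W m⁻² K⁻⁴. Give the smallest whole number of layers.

1

Flux at the orbit: S = 1361/(10.6)² = 12.11 W m⁻².
OLR = S(1−α)/4 = 2.271 W m⁻²; the top layer radiates at T_e = 79.55 K.
Need (N+1)T_e⁴ ≥ T_s⁴, i.e. N+1 ≥ (92.7/79.55)⁴ = 1.844.
So N ≥ 0.844; the smallest integer is N = 1.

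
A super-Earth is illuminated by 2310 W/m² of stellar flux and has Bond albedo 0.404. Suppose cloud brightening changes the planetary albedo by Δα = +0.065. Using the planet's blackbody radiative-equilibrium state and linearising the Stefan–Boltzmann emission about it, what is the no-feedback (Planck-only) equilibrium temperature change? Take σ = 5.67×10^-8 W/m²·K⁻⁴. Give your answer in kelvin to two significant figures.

The baseline emission temperature is T_e = 279.1 K.
ΔF = −(S/4)Δα = −(2310/4)×(+0.065) = -37.54 W/m².
Linearising σT⁴ gives d(σT⁴)/dT = 4σT_e³ = 4.932 W/m² per K.
So ΔT₀ = -37.54/4.932 = -7.61 K.

-7.6 kelvin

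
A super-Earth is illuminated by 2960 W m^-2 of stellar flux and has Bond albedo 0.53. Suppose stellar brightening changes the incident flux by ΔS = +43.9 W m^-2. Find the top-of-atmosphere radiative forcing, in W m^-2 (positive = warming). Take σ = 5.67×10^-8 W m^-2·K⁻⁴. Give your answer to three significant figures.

5.16 W m^-2

Only a fraction (1−α) is absorbed and it's spread over 4πR², so ΔF = (1−α)ΔS/4 = 5.158 W m^-2.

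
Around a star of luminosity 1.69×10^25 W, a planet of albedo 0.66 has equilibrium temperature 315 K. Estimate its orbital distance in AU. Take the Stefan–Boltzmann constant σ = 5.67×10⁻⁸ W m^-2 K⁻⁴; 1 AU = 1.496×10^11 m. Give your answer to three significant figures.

Energy balance gives S = 4σT⁴/(1−α) = 6568 W m^-2.
S = L/(4πd²) → d = √(L/4πS) = √(1.69×10^25/(4π·6568)) = 1.431×10^10 m = 0.09565 AU.

0.0957 AU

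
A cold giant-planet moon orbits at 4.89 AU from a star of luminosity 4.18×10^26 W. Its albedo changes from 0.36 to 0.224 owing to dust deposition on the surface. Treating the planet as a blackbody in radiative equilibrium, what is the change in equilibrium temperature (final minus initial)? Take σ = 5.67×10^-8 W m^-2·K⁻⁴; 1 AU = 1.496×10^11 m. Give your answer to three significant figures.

5.68 K

d = 4.89 × 1.496×10^11 m = 7.315×10^11 m.
Spreading L over a sphere of radius d: S = 4.18×10^26/(4π·7.32×10^11²) = 62.16 W m^-2.
With α = 0.36, T₁ = 115.1 K.
With α = 0.224, T₂ = 120.8 K.
ΔT = T₂ − T₁ = 5.679 K.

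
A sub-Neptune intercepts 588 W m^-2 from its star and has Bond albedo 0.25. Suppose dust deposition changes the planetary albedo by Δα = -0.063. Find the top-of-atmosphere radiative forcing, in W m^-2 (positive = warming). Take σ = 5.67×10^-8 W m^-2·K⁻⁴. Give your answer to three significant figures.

ΔF = −(S/4)Δα = −(588.0/4)×(-0.063) = 9.261 W m^-2.

9.26 W m^-2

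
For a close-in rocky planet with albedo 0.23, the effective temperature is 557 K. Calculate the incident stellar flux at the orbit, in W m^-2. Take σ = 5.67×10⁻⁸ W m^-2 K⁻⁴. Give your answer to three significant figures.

28400 W m^-2

Invert the energy balance for S: S = 4σT⁴/(1−α).
The emitted flux is σT⁴ = 5458 W m^-2.
So S = 4×5458/(1−0.23) = 28350 W m^-2.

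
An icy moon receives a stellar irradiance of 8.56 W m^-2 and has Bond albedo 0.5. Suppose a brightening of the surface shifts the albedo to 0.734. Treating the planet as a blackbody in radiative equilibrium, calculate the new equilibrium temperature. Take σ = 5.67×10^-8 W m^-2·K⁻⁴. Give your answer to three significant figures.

New equilibrium: T₂ = [(1−0.734)·8.560/(4σ)]^(1/4) = 56.29 K.

56.3 kelvin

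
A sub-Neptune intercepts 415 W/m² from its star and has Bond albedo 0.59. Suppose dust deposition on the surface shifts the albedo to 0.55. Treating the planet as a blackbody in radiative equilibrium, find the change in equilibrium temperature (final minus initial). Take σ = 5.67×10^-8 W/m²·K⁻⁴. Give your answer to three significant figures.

Initial: T₁ = [S(1−0.59)/(4σ)]^(1/4) = 165.5 K.
After:  T₂ = [415.0·0.45/(4σ)]^(1/4) = 169.4 K.
ΔT = T₂ − T₁ = 3.897 K.

3.90 K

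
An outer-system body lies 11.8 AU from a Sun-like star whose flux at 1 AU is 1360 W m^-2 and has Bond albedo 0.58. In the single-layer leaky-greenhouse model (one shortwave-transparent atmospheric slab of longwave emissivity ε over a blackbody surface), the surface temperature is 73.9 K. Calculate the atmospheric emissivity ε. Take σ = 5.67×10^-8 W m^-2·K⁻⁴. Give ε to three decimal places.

By the inverse-square law, S = 1360/11.8² = 9.767 W m^-2.
Effective temperature: T_e = [S(1−α)/(4σ)]^(1/4) = 65.21 K.
T_s⁴ = T_e⁴·2/(2−ε) → ε = 2 − 2(T_e/T_s)⁴ = 2 − 2·(65.21/73.9)⁴ = 0.7871.

0.787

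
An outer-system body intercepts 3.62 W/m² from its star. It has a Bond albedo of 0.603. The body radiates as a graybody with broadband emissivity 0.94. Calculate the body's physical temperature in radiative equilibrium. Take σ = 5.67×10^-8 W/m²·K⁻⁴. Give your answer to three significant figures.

51.0 K

Averaging over the sphere, the absorbed flux is S(1−α)/4 = 0.3593 W/m².
Equating to εσT⁴ with ε = 0.94: T = (0.3593/0.94σ)^(1/4) = 50.95 K.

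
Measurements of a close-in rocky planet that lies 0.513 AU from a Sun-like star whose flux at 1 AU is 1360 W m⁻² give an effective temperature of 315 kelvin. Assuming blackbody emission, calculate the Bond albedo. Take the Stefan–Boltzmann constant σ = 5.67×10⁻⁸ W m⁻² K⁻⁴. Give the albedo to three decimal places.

0.568

By the inverse-square law, S = 1360/0.513² = 5168 W m⁻².
Energy balance: S(1−α)/4 = σT⁴, so 1−α = 4σT⁴/S.
σT⁴ = 558.2 W m⁻², so 4σT⁴ = 2233 W m⁻².
Hence α = 1 − 2233/5168 = 0.5679.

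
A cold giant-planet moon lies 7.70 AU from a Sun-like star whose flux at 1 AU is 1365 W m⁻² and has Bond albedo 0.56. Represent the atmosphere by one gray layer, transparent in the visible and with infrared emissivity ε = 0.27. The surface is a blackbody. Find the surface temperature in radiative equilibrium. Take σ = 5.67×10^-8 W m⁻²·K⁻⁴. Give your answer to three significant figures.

Irradiance scales as 1/d², so S = 1365 W m⁻² × (1/7.70)² = 23.02 W m⁻².
The planet radiates to space at T_e = [S(1−α)/(4σ)]^(1/4) = 81.75 K.
For a single slab of emissivity ε, T_s⁴ = 2T_e⁴/(2−ε); thus T_s = 81.75·(1.156)^(1/4) = 84.77 K.

84.8 kelvin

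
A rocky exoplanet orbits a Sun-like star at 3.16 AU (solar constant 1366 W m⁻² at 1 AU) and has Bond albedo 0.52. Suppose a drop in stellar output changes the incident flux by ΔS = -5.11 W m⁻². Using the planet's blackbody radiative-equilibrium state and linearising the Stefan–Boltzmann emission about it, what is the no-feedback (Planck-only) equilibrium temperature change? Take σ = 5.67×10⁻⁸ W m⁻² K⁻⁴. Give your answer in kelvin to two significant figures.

-1.2 K

Irradiance scales as 1/d², so S = 1366 W m⁻² × (1/3.16)² = 136.8 W m⁻².
Reference equilibrium: T_e = [S(1−α)/(4σ)]^(1/4) = 130.4 K.
Only a fraction (1−α) is absorbed and it's spread over 4πR², so ΔF = (1−α)ΔS/4 = -0.6132 W m⁻².
Linearising σT⁴ gives d(σT⁴)/dT = 4σT_e³ = 0.5034 W m⁻² per K.
So ΔT₀ = -0.6132/0.5034 = -1.22 K.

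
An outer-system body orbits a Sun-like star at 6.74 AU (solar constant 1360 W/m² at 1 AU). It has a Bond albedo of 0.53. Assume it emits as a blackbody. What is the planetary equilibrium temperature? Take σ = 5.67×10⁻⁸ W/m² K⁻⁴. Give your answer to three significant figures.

88.8 kelvin

By the inverse-square law, S = 1360/6.74² = 29.94 W/m².
Absorbed flux (global mean): S(1−α)/4 = 29.94·0.47/4 = 3.518 W/m².
In equilibrium σT⁴ equals this, so T = 88.75 K.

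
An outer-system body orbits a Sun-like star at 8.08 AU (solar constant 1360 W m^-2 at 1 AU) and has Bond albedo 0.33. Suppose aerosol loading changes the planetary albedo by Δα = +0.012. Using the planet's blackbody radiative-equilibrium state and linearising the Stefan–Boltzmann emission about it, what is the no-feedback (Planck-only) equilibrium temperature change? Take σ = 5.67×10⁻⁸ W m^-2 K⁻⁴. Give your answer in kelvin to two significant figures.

Flux at the orbit: S = 1360/(8.08)² = 20.83 W m^-2.
Reference equilibrium: T_e = [S(1−α)/(4σ)]^(1/4) = 88.57 K.
ΔF = −(S/4)Δα = −(20.83/4)×(+0.012) = -0.06249 W m^-2.
Linearising σT⁴ gives d(σT⁴)/dT = 4σT_e³ = 0.1576 W m^-2 per K.
ΔT₀ = ΔF/λ_P = -0.06249/0.1576 = -0.397 K.

-0.40 K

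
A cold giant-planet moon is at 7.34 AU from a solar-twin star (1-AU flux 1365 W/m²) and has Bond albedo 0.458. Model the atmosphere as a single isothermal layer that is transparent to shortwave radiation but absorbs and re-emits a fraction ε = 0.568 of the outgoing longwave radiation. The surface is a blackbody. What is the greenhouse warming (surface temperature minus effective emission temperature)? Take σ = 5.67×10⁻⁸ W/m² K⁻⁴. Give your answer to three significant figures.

7.68 K

Irradiance scales as 1/d², so S = 1365 W/m² × (1/7.34)² = 25.34 W/m².
Effective emission temperature (TOA balance): σT_e⁴ = S(1−α)/4 = 3.433 W/m² → T_e = 88.21 K.
For a single slab of emissivity ε, T_s⁴ = 2T_e⁴/(2−ε); thus T_s = 88.21·(1.397)^(1/4) = 95.89 K.
Greenhouse warming: T_s − T_e = 7.684 K.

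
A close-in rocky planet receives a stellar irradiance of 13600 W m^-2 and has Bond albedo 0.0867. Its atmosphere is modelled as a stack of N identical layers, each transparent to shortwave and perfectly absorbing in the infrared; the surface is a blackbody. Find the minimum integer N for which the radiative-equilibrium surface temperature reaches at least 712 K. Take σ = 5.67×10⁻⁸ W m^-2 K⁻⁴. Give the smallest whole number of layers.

4

Top-of-atmosphere balance: σT_e⁴ = S(1−α)/4 = 3105 W m^-2 → T_e = 483.8 K.
T_s = (N+1)^(1/4)·T_e ≥ 712 K requires N+1 ≥ (T_s/T_e)⁴ = (712/483.8)⁴ = 4.693.
So N ≥ 3.693; the smallest integer is N = 4.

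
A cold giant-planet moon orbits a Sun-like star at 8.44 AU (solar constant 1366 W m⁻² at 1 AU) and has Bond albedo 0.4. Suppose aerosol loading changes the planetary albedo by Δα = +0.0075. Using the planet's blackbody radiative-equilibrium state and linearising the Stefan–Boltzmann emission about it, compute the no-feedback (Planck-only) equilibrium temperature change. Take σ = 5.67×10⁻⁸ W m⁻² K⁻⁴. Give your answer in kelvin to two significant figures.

By the inverse-square law, S = 1366/8.44² = 19.18 W m⁻².
Reference equilibrium: T_e = [S(1−α)/(4σ)]^(1/4) = 84.40 K.
ΔF = −(S/4)Δα = −(19.18/4)×(+0.0075) = -0.03596 W m⁻².
The Planck feedback parameter is 4σT_e³ = 0.1363 W m⁻²/K.
So ΔT₀ = -0.03596/0.1363 = -0.264 K.

-0.26 kelvin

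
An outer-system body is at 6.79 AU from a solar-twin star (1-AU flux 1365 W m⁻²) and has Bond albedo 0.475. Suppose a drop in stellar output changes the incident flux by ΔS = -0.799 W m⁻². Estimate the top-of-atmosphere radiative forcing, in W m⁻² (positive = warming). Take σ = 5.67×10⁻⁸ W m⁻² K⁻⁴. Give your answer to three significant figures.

-0.105 W m⁻²

By the inverse-square law, S = 1365/6.79² = 29.61 W m⁻².
ΔF = Δ[S(1−α)]/4 = (1−0.475)·-0.799/4 = -0.1049 W m⁻².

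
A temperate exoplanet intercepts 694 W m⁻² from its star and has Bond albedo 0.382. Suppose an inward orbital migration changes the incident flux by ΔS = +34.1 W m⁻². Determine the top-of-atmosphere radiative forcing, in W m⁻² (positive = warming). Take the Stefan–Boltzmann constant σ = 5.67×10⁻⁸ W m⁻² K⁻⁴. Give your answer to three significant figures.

Only a fraction (1−α) is absorbed and it's spread over 4πR², so ΔF = (1−α)ΔS/4 = 5.268 W m⁻².

5.27 W m⁻²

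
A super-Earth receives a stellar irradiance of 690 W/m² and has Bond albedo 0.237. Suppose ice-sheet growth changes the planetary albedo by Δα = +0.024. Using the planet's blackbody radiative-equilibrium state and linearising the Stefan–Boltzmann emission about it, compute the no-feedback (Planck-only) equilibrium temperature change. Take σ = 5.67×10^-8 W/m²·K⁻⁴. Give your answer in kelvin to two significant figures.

-1.7 K

Reference equilibrium: T_e = [S(1−α)/(4σ)]^(1/4) = 219.5 K.
ΔF = −(S/4)Δα = −(690.0/4)×(+0.024) = -4.140 W/m².
The Planck feedback parameter is 4σT_e³ = 2.399 W/m²/K.
So ΔT₀ = -4.140/2.399 = -1.73 K.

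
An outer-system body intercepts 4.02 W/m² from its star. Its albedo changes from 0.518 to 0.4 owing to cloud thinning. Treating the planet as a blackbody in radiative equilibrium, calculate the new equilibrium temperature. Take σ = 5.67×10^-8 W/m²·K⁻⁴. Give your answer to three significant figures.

New equilibrium: T₂ = [(1−0.4)·4.020/(4σ)]^(1/4) = 57.11 K.

57.1 K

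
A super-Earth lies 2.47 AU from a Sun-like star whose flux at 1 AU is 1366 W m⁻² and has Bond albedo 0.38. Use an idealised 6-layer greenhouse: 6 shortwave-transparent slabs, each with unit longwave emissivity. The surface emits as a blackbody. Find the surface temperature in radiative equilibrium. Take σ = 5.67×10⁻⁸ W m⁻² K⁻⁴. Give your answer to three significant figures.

Flux at the orbit: S = 1366/(2.47)² = 223.9 W m⁻².
OLR = S(1−α)/4 = 34.70 W m⁻²; the top layer radiates at T_e = 157.3 K.
For an N-layer opaque stack, T_s⁴ = (N+1)T_e⁴, hence T_s = (7)^(1/4)×157.3 K = 255.8 K.

256 kelvin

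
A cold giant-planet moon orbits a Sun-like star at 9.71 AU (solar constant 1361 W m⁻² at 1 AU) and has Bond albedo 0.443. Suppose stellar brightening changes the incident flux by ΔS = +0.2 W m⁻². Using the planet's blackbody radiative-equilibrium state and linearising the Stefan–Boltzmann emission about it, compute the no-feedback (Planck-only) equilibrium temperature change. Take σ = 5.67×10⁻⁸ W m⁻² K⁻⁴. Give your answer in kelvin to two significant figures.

0.27 kelvin

Irradiance scales as 1/d², so S = 1361 W m⁻² × (1/9.71)² = 14.44 W m⁻².
Unperturbed T_e = [14.44·(1−0.443)/(4σ)]^¼ = 77.16 K.
ΔF = Δ[S(1−α)]/4 = (1−0.443)·+0.2/4 = 0.02785 W m⁻².
Linearising σT⁴ gives d(σT⁴)/dT = 4σT_e³ = 0.1042 W m⁻² per K.
Hence the no-feedback warming is ΔF/(4σT_e³) = 0.267 K.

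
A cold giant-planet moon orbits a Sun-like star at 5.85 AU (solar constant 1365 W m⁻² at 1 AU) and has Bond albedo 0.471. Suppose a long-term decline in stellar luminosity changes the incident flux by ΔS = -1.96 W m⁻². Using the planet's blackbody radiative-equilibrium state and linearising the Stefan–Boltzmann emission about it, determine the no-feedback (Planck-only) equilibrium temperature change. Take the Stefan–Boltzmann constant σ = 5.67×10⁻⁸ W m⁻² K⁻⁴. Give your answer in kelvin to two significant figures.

-1.2 K

By the inverse-square law, S = 1365/5.85² = 39.89 W m⁻².
Unperturbed T_e = [39.89·(1−0.471)/(4σ)]^¼ = 98.21 K.
Only a fraction (1−α) is absorbed and it's spread over 4πR², so ΔF = (1−α)ΔS/4 = -0.2592 W m⁻².
The Planck feedback parameter is 4σT_e³ = 0.2148 W m⁻²/K.
Hence the no-feedback warming is ΔF/(4σT_e³) = -1.21 K.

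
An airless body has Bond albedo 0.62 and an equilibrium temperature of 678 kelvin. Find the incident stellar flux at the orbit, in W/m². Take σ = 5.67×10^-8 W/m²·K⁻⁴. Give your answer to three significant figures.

From S(1−α)/4 = σT⁴: S = 4σT⁴/(1−α).
σT⁴ = 5.67×10⁻⁸·(678)⁴ = 11980 W/m².
So S = 4×11980/(1−0.62) = 1.261×10^5 W/m².

1.26×10^5 W/m²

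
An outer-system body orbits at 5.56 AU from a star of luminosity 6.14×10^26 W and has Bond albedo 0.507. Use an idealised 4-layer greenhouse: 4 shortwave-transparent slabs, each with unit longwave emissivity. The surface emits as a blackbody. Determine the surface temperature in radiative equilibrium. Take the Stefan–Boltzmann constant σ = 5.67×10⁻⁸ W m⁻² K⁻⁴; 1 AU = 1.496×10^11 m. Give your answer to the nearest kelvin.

166 K

d = 5.56 × 1.496×10^11 m = 8.318×10^11 m.
Spreading L over a sphere of radius d: S = 6.14×10^26/(4π·8.32×10^11²) = 70.62 W m⁻².
The effective emission temperature is T_e = [S(1−α)/(4σ)]^¼ = 111.3 K.
For an N-layer opaque stack, T_s⁴ = (N+1)T_e⁴, hence T_s = (5)^(1/4)×111.3 K = 166.4 K.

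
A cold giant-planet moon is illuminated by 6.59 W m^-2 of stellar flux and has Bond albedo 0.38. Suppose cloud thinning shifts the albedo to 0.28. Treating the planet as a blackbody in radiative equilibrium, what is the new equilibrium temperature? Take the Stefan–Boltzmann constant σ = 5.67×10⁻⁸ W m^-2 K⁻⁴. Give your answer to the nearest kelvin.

68 K

With the new albedo, S(1−α₂)/4 = 1.186 W m^-2, so T₂ = 67.63 K.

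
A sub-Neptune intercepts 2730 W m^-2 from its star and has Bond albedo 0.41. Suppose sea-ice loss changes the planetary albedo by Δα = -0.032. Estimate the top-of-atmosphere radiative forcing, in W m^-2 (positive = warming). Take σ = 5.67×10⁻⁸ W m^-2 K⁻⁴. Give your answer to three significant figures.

21.8 W m^-2

The change in absorbed flux is Δ[S(1−α)/4] = −SΔα/4 = 21.84 W m^-2.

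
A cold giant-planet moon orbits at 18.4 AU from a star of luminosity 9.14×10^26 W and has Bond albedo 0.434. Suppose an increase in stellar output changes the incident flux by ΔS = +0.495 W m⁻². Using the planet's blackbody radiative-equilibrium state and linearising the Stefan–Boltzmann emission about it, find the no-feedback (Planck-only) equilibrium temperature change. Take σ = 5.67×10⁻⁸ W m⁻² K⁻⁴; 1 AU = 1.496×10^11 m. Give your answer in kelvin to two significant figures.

0.90 K

Orbital distance: d = 18.4 AU = 2.753×10^12 m.
Spreading L over a sphere of radius d: S = 9.14×10^26/(4π·2.75×10^12²) = 9.599 W m⁻².
Reference equilibrium: T_e = [S(1−α)/(4σ)]^(1/4) = 69.96 K.
ΔF = Δ[S(1−α)]/4 = (1−0.434)·+0.495/4 = 0.07004 W m⁻².
Planck response: λ_P = 4σT_e³ = 4·5.67×10⁻⁸·(69.96)³ = 0.07766 W m⁻²/K.
ΔT₀ = ΔF/λ_P = 0.07004/0.07766 = 0.902 K.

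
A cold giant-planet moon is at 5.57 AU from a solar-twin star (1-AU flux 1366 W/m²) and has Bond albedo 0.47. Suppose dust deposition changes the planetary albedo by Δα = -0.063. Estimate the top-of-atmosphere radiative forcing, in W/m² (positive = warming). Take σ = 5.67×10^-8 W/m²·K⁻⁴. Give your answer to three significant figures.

By the inverse-square law, S = 1366/5.57² = 44.03 W/m².
TOA radiative forcing: ΔF = −S·Δα/4 = −44.03·(-0.063)/4 = 0.6935 W/m².

0.693 W/m²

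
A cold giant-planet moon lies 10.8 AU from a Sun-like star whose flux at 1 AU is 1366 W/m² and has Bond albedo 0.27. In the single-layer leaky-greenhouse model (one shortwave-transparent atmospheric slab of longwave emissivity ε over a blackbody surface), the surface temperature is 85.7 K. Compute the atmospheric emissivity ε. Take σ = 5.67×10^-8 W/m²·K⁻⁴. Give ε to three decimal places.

0.602

Flux at the orbit: S = 1366/(10.8)² = 11.71 W/m².
TOA balance gives T_e = 78.36 K.
Since (2−ε)/2 = (T_e/T_s)⁴ = 0.6988, ε = 0.6024.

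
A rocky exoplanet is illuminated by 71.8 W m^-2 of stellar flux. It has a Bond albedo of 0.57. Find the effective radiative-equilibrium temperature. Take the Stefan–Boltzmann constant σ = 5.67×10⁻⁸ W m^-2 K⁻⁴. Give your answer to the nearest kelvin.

Averaging over the sphere, the absorbed flux is S(1−α)/4 = 7.719 W m^-2.
Set σT⁴ = 7.719 → T = (7.719/σ)^(1/4) = 108.0 K.

108 K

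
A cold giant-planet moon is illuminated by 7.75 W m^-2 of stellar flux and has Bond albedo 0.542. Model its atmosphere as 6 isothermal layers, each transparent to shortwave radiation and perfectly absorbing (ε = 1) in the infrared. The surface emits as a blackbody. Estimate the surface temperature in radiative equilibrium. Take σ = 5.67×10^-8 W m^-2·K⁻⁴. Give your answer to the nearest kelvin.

102 K

Top-of-atmosphere balance: σT_e⁴ = S(1−α)/4 = 0.8874 W m^-2 → T_e = 62.90 K.
Layer-by-layer balance gives σT_s⁴ = (N+1)σT_e⁴, so T_s = 7^¼·62.90 = 102.3 K.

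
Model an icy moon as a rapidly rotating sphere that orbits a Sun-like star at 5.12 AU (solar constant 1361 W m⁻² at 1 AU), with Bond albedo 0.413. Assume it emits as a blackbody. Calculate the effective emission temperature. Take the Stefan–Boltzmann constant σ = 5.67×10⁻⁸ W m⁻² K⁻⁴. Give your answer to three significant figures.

108 K

By the inverse-square law, S = 1361/5.12² = 51.92 W m⁻².
Averaging over the sphere, the absorbed flux is S(1−α)/4 = 7.619 W m⁻².
Set σT⁴ = 7.619 → T = (7.619/σ)^(1/4) = 107.7 K.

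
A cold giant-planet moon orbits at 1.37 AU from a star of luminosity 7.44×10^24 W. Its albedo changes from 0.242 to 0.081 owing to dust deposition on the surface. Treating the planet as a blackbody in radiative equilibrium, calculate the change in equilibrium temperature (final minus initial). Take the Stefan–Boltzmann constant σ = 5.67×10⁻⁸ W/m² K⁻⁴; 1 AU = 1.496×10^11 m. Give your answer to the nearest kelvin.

Orbital distance: d = 1.37 AU = 2.050×10^11 m.
S = L/(4πd²) = 14.09 W/m².
With α = 0.242, T₁ = 82.85 K.
With α = 0.081, T₂ = 86.93 K.
ΔT = T₂ − T₁ = 4.087 K.

4 kelvin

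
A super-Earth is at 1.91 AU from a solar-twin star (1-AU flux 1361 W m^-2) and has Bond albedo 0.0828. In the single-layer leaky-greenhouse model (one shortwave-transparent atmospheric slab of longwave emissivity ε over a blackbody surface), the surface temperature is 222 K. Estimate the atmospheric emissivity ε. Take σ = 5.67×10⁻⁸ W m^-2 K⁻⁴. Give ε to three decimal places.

By the inverse-square law, S = 1361/1.91² = 373.1 W m^-2.
First, T_e = [373.1·(1−0.0828)/(4σ)]^(1/4) = 197.1 K.
Since (2−ε)/2 = (T_e/T_s)⁴ = 0.6212, ε = 0.7577.

0.758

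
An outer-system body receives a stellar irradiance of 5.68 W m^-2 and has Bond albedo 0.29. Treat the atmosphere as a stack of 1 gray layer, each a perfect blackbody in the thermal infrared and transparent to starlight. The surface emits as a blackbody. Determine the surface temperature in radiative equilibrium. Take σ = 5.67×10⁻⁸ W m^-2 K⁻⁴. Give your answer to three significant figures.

The effective emission temperature is T_e = [S(1−α)/(4σ)]^¼ = 64.94 K.
For an N-layer opaque stack, T_s⁴ = (N+1)T_e⁴, hence T_s = (2)^(1/4)×64.94 K = 77.22 K.

77.2 K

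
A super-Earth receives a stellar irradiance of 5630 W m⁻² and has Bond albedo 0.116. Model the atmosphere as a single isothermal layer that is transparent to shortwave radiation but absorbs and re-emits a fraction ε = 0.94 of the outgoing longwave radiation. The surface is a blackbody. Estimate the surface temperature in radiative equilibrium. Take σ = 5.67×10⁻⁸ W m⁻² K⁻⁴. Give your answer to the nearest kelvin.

At the top of the atmosphere, σT_e⁴ = S(1−α)/4 = 1244 W m⁻², giving T_e = 384.9 K.
For a single slab of emissivity ε, T_s⁴ = 2T_e⁴/(2−ε); thus T_s = 384.9·(1.887)^(1/4) = 451.1 K.

451 kelvin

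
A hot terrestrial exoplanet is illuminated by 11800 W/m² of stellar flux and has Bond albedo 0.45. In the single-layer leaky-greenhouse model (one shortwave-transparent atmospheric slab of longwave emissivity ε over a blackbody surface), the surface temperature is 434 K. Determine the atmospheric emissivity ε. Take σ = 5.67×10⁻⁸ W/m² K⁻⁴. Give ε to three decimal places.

0.387

TOA balance gives T_e = 411.3 K.
Since (2−ε)/2 = (T_e/T_s)⁴ = 0.8066, ε = 0.3869.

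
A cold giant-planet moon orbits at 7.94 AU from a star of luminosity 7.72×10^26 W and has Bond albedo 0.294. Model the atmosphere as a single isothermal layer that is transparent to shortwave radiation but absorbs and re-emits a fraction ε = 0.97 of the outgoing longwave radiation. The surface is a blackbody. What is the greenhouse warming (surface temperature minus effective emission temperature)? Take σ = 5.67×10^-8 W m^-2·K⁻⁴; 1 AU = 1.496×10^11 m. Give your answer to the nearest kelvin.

d = 7.94 × 1.496×10^11 m = 1.188×10^12 m.
Flux at the orbit: S = L/(4πd²) = 7.72×10^26/(4π·(1.19×10^12)²) = 43.54 W m^-2.
Effective emission temperature (TOA balance): σT_e⁴ = S(1−α)/4 = 7.685 W m^-2 → T_e = 107.9 K.
Surface balance with a leaky layer gives σT_s⁴ = σT_e⁴·2/(2−ε), so T_s = T_e·[2/(2−0.97)]^(1/4) = 127.4 K.
Greenhouse warming: T_s − T_e = 19.47 K.

19 kelvin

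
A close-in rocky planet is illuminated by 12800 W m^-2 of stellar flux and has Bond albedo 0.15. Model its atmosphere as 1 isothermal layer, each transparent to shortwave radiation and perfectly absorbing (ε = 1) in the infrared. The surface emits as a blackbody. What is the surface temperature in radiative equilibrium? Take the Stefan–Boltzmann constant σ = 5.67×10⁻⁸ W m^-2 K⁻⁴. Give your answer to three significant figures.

557 kelvin

Top-of-atmosphere balance: σT_e⁴ = S(1−α)/4 = 2720 W m^-2 → T_e = 468.0 K.
Layer-by-layer balance gives σT_s⁴ = (N+1)σT_e⁴, so T_s = 2^¼·468.0 = 556.5 K.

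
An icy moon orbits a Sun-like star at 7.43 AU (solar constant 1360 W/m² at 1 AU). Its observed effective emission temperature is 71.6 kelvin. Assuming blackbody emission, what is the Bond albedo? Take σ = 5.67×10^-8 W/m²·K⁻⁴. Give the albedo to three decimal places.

Flux at the orbit: S = 1360/(7.43)² = 24.64 W/m².
Rearranging the radiative balance, α = 1 − 4σT⁴/S.
σT⁴ = 1.490 W/m², so 4σT⁴ = 5.961 W/m².
Hence α = 1 − 5.961/24.64 = 0.7580.

0.758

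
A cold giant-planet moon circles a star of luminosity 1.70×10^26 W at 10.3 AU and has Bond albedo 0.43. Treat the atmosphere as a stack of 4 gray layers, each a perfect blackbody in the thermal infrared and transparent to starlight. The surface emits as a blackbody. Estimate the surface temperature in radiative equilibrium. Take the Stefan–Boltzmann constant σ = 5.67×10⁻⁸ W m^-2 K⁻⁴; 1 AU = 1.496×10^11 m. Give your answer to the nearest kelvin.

92 K

Orbital distance: d = 10.3 AU = 1.541×10^12 m.
Flux at the orbit: S = L/(4πd²) = 1.70×10^26/(4π·(1.54×10^12)²) = 5.698 W m^-2.
OLR = S(1−α)/4 = 0.8119 W m^-2; the top layer radiates at T_e = 61.52 K.
For an N-layer opaque stack, T_s⁴ = (N+1)T_e⁴, hence T_s = (5)^(1/4)×61.52 K = 91.99 K.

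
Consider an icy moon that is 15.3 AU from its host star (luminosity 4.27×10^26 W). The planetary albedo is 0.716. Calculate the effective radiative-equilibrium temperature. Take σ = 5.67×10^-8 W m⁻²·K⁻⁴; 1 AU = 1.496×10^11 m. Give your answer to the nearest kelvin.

53 kelvin

Orbital distance: d = 15.3 AU = 2.289×10^12 m.
Flux at the orbit: S = L/(4πd²) = 4.27×10^26/(4π·(2.29×10^12)²) = 6.486 W m⁻².
Absorbed flux (global mean): S(1−α)/4 = 6.486·0.284/4 = 0.4605 W m⁻².
Set σT⁴ = 0.4605 → T = (0.4605/σ)^(1/4) = 53.38 K.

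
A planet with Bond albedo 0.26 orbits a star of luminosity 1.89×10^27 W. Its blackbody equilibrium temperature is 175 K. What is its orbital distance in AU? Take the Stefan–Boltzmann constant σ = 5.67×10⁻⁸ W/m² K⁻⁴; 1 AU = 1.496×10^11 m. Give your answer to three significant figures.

Energy balance gives S = 4σT⁴/(1−α) = 287.5 W/m².
From L = 4πd²S, d = √(1.89×10^27/(4π·287.5)) = 7.233×10^11 m = 4.835 AU.

4.84 AU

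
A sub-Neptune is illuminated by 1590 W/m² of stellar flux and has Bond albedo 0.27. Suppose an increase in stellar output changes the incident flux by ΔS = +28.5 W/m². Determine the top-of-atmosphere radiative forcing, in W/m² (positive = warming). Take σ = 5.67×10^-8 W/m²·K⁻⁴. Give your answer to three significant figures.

5.20 W/m²

Only a fraction (1−α) is absorbed and it's spread over 4πR², so ΔF = (1−α)ΔS/4 = 5.201 W/m².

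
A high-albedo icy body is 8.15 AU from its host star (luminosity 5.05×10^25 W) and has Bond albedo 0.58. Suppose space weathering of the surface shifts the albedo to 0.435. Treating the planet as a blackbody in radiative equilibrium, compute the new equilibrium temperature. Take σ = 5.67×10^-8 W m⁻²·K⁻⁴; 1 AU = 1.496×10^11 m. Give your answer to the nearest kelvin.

51 K

d = 8.15 × 1.496×10^11 m = 1.219×10^12 m.
Spreading L over a sphere of radius d: S = 5.05×10^25/(4π·1.22×10^12²) = 2.703 W m⁻².
With the new albedo, S(1−α₂)/4 = 0.3818 W m⁻², so T₂ = 50.94 K.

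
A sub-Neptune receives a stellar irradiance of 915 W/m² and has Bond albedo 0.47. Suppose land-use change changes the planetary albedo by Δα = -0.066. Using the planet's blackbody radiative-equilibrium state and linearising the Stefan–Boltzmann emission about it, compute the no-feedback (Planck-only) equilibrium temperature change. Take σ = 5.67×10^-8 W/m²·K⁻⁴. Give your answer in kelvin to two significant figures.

Reference equilibrium: T_e = [S(1−α)/(4σ)]^(1/4) = 215.0 K.
TOA radiative forcing: ΔF = −S·Δα/4 = −915.0·(-0.066)/4 = 15.10 W/m².
Planck response: λ_P = 4σT_e³ = 4·5.67×10⁻⁸·(215.0)³ = 2.255 W/m²/K.
ΔT₀ = ΔF/λ_P = 15.10/2.255 = 6.69 K.

6.7 kelvin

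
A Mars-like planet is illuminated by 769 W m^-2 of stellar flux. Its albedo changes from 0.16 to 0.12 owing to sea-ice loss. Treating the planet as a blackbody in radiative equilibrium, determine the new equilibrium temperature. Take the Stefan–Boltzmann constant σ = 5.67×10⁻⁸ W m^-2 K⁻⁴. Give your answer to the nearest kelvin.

T₂ = [S(1−α₂)/(4σ)]^(1/4) = [769.0·0.88/(4σ)]^(1/4) = 233.7 K.

234 K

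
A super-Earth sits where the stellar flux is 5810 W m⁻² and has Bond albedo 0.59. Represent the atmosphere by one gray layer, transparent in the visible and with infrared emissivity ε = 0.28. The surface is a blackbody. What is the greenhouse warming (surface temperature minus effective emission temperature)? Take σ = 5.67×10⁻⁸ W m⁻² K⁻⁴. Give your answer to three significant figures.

Effective emission temperature (TOA balance): σT_e⁴ = S(1−α)/4 = 595.5 W m⁻² → T_e = 320.1 K.
For a single slab of emissivity ε, T_s⁴ = 2T_e⁴/(2−ε); thus T_s = 320.1·(1.163)^(1/4) = 332.4 K.
Greenhouse warming: T_s − T_e = 12.30 K.

12.3 kelvin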